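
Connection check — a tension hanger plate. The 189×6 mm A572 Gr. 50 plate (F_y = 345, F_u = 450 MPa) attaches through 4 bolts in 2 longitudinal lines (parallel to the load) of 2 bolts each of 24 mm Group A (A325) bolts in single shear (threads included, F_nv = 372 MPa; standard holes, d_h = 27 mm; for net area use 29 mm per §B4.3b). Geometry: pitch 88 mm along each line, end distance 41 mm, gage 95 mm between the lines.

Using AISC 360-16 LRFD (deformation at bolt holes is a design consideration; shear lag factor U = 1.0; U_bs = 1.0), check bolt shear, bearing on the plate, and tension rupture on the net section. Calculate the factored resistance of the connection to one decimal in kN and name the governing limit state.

Bolt shear: A_b = π(24)²/4 = 452.39 mm². φR_n = 0.75 × 372 × 452.39 × 4 × 1 = 504.9 kN.
Bearing (6 mm plate, F_u = 450 MPa): end bolts L_c = 41 − 27/2 = 27.5, R_n = min(1.2×27.5×6×450, 2.4×24×6×450) = 89.1 kN/bolt; interior L_c = 88 − 27 = 61, R_n = 155.52 kN/bolt. φR_n = 0.75 × (2×89.1 + 2×155.52) = 366.9 kN.
Tension rupture (net): A_n = (189 − 2×29)×6 = 786 mm² (U = 1.0, A_e = A_n). φR_n = 0.75 × 450 × 786 = 265.3 kN.
Governing: min(504.9, 366.9, 265.3) = 265.3 kN → net-section rupture.

265.3 kN (net-section rupture governs)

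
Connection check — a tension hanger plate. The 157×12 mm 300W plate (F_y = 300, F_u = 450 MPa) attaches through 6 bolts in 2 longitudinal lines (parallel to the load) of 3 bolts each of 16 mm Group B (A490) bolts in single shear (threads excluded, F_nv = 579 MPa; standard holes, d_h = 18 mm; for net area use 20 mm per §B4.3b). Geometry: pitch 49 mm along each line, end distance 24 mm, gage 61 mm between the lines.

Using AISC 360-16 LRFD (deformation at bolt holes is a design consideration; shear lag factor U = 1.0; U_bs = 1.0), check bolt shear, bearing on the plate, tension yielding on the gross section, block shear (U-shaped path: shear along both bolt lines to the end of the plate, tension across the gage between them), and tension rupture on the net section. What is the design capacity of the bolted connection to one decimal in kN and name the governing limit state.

473.9 kN (net-section rupture governs)

Bolt shear: A_b = π(16)²/4 = 201.06 mm². φR_n = 0.75 × 579 × 201.06 × 6 × 1 = 523.9 kN.
Bearing (12 mm plate, F_u = 450 MPa): end bolts L_c = 24 − 18/2 = 15, R_n = min(1.2×15×12×450, 2.4×16×12×450) = 97.2 kN/bolt; interior L_c = 49 − 18 = 31, R_n = 200.88 kN/bolt. φR_n = 0.75 × (2×97.2 + 4×200.88) = 748.4 kN.
Tension yield (gross): A_g = 157×12 = 1884 mm². φR_n = 0.90 × 300 × 1884 = 508.7 kN.
Block shear: shear path 2×[24+2×49] = 2×122 mm, A_gv = 2928, A_nv = 2×(122 − 2.5×20)×12 = 1728 mm²; tension across gage: (61 − 1×20)×12 = 492 mm². R_n = min(0.6×450×1728, 0.6×300×2928) + 1.0×450×492 = min(466.56, 527.04) + 221.4 = 687.96 kN. φR_n = 0.75 × 687.96 = 516.0 kN.
Tension rupture (net): A_n = (157 − 2×20)×12 = 1404 mm² (U = 1.0, A_e = A_n). φR_n = 0.75 × 450 × 1404 = 473.9 kN.
Governing: min(523.9, 748.4, 508.7, 516.0, 473.9) = 473.9 kN → net-section rupture.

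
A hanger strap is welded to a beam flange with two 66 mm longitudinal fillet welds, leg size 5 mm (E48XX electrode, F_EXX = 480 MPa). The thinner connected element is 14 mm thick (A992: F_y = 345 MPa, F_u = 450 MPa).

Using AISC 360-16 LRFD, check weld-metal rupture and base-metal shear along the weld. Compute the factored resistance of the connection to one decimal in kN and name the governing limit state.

100.8 kN (weld metal governs)

Weld metal: throat = 0.707×5 = 3.535 mm, L = 2×66 = 132 mm. φR_n = 0.75 × 0.6 × 480 × 3.535 × 132 = 100.8 kN.
Base metal shear (14 mm plate): yield φR_n = 1.0×0.6×345×14×132 = 382.5 kN; rupture φR_n = 0.75×0.6×450×14×132 = 374.2 kN; take 374.2 kN (rupture).
Governing: min(100.8, 374.2) = 100.8 kN → weld metal.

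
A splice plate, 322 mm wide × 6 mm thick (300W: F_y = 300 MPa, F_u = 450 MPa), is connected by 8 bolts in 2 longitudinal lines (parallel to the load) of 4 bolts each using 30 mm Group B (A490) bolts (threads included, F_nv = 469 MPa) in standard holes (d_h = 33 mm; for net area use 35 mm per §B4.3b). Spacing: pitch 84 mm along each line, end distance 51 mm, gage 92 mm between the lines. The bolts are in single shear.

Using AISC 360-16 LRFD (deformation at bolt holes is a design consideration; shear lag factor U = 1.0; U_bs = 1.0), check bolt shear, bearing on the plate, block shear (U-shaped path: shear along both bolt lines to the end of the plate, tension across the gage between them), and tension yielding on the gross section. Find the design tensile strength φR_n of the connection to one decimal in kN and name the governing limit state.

Bolt shear: A_b = π(30)²/4 = 706.86 mm². φR_n = 0.75 × 469 × 706.86 × 8 × 1 = 1989.1 kN.
Bearing (6 mm plate, F_u = 450 MPa): end bolts L_c = 51 − 33/2 = 34.5, R_n = min(1.2×34.5×6×450, 2.4×30×6×450) = 111.78 kN/bolt; interior L_c = 84 − 33 = 51, R_n = 165.24 kN/bolt. φR_n = 0.75 × (2×111.78 + 6×165.24) = 911.3 kN.
Block shear: shear path 2×[51+3×84] = 2×303 mm, A_gv = 3636, A_nv = 2×(303 − 3.5×35)×6 = 2166 mm²; tension across gage: (92 − 1×35)×6 = 342 mm². R_n = min(0.6×450×2166, 0.6×300×3636) + 1.0×450×342 = min(584.82, 654.48) + 153.9 = 738.72 kN. φR_n = 0.75 × 738.72 = 554.0 kN.
Tension yield (gross): A_g = 322×6 = 1932 mm². φR_n = 0.90 × 300 × 1932 = 521.6 kN.
Governing: min(1989.1, 911.3, 554.0, 521.6) = 521.6 kN → gross-section yield.

521.6 kN (gross-section yield governs)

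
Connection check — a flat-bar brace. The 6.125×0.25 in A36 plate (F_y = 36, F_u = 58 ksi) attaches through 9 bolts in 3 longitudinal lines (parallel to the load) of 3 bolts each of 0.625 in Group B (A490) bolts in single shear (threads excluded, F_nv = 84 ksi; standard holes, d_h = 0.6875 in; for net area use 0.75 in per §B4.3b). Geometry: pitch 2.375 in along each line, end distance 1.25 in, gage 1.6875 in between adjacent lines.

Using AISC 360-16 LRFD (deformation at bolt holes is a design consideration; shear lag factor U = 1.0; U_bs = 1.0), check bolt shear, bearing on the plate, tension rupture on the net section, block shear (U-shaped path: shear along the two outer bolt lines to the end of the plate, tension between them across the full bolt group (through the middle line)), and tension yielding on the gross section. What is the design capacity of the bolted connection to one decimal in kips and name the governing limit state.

42.1 kips (net-section rupture governs)

Bolt shear: A_b = π(0.625)²/4 = 0.3068 in². φR_n = 0.75 × 84 × 0.3068 × 9 × 1 = 174.0 kips.
Bearing (0.25 in plate, F_u = 58 ksi): end bolts L_c = 1.25 − 0.6875/2 = 0.90625, R_n = min(1.2×0.90625×0.25×58, 2.4×0.625×0.25×58) = 15.769 kips/bolt; interior L_c = 2.375 − 0.6875 = 1.6875, R_n = 21.75 kips/bolt. φR_n = 0.75 × (3×15.769 + 6×21.75) = 133.4 kips.
Tension rupture (net): A_n = (6.125 − 3×0.75)×0.25 = 0.96875 in² (U = 1.0, A_e = A_n). φR_n = 0.75 × 58 × 0.96875 = 42.1 kips.
Block shear: shear path 2×[1.25+2×2.375] = 2×6 in, A_gv = 3, A_nv = 2×(6 − 2.5×0.75)×0.25 = 2.0625 in²; tension across gage: (3.375 − 2×0.75)×0.25 = 0.46875 in². R_n = min(0.6×58×2.0625, 0.6×36×3) + 1.0×58×0.46875 = min(71.775, 64.8) + 27.188 = 91.988 kips. φR_n = 0.75 × 91.988 = 69.0 kips.
Tension yield (gross): A_g = 6.125×0.25 = 1.5313 in². φR_n = 0.90 × 36 × 1.5313 = 49.6 kips.
Governing: min(174.0, 133.4, 42.1, 69.0, 49.6) = 42.1 kips → net-section rupture.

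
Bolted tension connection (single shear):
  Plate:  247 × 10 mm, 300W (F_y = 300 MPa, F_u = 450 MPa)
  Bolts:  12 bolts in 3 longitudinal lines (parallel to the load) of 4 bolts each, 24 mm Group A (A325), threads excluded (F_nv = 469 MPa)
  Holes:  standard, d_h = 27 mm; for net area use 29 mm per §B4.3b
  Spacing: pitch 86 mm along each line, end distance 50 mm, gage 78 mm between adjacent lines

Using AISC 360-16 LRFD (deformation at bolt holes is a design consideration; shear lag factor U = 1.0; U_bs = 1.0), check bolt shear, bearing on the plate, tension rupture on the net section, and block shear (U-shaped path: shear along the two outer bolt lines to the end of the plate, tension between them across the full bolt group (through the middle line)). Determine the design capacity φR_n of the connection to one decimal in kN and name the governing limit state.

540.0 kN (net-section rupture governs)

Bolt shear: A_b = π(24)²/4 = 452.39 mm². φR_n = 0.75 × 469 × 452.39 × 12 × 1 = 1909.5 kN.
Bearing (10 mm plate, F_u = 450 MPa): end bolts L_c = 50 − 27/2 = 36.5, R_n = min(1.2×36.5×10×450, 2.4×24×10×450) = 197.1 kN/bolt; interior L_c = 86 − 27 = 59, R_n = 259.2 kN/bolt. φR_n = 0.75 × (3×197.1 + 9×259.2) = 2193.1 kN.
Tension rupture (net): A_n = (247 − 3×29)×10 = 1600 mm² (U = 1.0, A_e = A_n). φR_n = 0.75 × 450 × 1600 = 540.0 kN.
Block shear: shear path 2×[50+3×86] = 2×308 mm, A_gv = 6160, A_nv = 2×(308 − 3.5×29)×10 = 4130 mm²; tension across gage: (156 − 2×29)×10 = 980 mm². R_n = min(0.6×450×4130, 0.6×300×6160) + 1.0×450×980 = min(1115.1, 1108.8) + 441 = 1549.8 kN. φR_n = 0.75 × 1549.8 = 1162.4 kN.
Governing: min(1909.5, 2193.1, 540.0, 1162.4) = 540.0 kN → net-section rupture.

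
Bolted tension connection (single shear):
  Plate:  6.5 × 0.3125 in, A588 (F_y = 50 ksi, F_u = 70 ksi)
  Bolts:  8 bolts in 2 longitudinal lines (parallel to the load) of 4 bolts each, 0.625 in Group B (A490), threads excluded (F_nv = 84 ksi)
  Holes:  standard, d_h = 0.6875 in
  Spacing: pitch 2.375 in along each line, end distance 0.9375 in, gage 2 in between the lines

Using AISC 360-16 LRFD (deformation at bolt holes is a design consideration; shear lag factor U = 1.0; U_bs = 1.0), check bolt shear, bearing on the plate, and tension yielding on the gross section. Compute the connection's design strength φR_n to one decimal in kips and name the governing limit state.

91.4 kips (gross-section yield governs)

Bolt shear: A_b = π(0.625)²/4 = 0.3068 in². φR_n = 0.75 × 84 × 0.3068 × 8 × 1 = 154.6 kips.
Bearing (0.3125 in plate, F_u = 70 ksi): end bolts L_c = 0.9375 − 0.6875/2 = 0.59375, R_n = min(1.2×0.59375×0.3125×70, 2.4×0.625×0.3125×70) = 15.586 kips/bolt; interior L_c = 2.375 − 0.6875 = 1.6875, R_n = 32.813 kips/bolt. φR_n = 0.75 × (2×15.586 + 6×32.813) = 171.0 kips.
Tension yield (gross): A_g = 6.5×0.3125 = 2.0313 in². φR_n = 0.90 × 50 × 2.0313 = 91.4 kips.
Governing: min(154.6, 171.0, 91.4) = 91.4 kips → gross-section yield.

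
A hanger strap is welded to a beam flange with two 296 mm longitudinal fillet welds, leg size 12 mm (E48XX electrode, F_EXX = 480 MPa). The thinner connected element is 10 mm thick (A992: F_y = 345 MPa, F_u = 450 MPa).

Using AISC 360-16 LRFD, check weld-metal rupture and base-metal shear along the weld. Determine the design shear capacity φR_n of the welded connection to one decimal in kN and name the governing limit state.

1084.9 kN (weld metal governs)

Weld metal: throat = 0.707×12 = 8.484 mm, L = 2×296 = 592 mm. φR_n = 0.75 × 0.6 × 480 × 8.484 × 592 = 1084.9 kN.
Base metal shear (10 mm plate): yield φR_n = 1.0×0.6×345×10×592 = 1225.4 kN; rupture φR_n = 0.75×0.6×450×10×592 = 1198.8 kN; take 1198.8 kN (rupture).
Governing: min(1084.9, 1198.8) = 1084.9 kN → weld metal.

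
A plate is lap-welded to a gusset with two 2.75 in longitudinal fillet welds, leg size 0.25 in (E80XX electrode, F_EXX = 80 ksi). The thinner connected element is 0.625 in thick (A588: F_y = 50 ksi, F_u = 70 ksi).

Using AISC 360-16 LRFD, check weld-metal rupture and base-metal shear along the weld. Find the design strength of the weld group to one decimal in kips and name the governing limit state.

35.0 kips (weld metal governs)

Weld metal: throat = 0.707×0.25 = 0.17675 in, L = 2×2.75 = 5.5 in. φR_n = 0.75 × 0.6 × 80 × 0.17675 × 5.5 = 35.0 kips.
Base metal shear (0.625 in plate): yield φR_n = 1.0×0.6×50×0.625×5.5 = 103.1 kips; rupture φR_n = 0.75×0.6×70×0.625×5.5 = 108.3 kips; take 103.1 kips (yield).
Governing: min(35.0, 103.1) = 35.0 kips → weld metal.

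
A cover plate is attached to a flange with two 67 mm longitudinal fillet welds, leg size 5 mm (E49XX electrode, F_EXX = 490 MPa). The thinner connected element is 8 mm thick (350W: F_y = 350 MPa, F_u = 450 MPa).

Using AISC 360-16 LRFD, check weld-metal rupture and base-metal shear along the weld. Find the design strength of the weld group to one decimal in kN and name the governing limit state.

Weld metal: throat = 0.707×5 = 3.535 mm, L = 2×67 = 134 mm. φR_n = 0.75 × 0.6 × 490 × 3.535 × 134 = 104.4 kN.
Base metal shear (8 mm plate): yield φR_n = 1.0×0.6×350×8×134 = 225.1 kN; rupture φR_n = 0.75×0.6×450×8×134 = 217.1 kN; take 217.1 kN (rupture).
Governing: min(104.4, 217.1) = 104.4 kN → weld metal.

104.4 kN (weld metal governs)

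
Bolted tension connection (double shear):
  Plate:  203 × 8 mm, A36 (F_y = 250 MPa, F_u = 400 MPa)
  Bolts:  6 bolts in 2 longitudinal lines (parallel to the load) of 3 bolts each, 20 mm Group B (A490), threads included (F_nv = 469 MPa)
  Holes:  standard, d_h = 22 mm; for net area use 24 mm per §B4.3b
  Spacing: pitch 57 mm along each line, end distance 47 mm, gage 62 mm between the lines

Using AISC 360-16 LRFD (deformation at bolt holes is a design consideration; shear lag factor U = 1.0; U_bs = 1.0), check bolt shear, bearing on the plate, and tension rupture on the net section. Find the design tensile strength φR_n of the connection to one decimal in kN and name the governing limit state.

Bolt shear: A_b = π(20)²/4 = 314.16 mm². φR_n = 0.75 × 469 × 314.16 × 6 × 2 = 1326.1 kN.
Bearing (8 mm plate, F_u = 400 MPa): end bolts L_c = 47 − 22/2 = 36, R_n = min(1.2×36×8×400, 2.4×20×8×400) = 138.24 kN/bolt; interior L_c = 57 − 22 = 35, R_n = 134.4 kN/bolt. φR_n = 0.75 × (2×138.24 + 4×134.4) = 610.6 kN.
Tension rupture (net): A_n = (203 − 2×24)×8 = 1240 mm² (U = 1.0, A_e = A_n). φR_n = 0.75 × 400 × 1240 = 372.0 kN.
Governing: min(1326.1, 610.6, 372.0) = 372.0 kN → net-section rupture.

372.0 kN (net-section rupture governs)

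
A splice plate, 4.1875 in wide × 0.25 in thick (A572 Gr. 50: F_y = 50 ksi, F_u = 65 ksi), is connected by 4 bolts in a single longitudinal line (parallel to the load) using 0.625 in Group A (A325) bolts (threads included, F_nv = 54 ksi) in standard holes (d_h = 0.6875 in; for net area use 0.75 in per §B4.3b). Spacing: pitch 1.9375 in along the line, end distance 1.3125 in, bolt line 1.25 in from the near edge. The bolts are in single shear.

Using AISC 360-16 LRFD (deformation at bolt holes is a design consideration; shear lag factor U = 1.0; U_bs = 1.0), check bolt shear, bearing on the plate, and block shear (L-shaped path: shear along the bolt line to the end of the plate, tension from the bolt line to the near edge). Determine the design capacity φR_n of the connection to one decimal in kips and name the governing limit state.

Bolt shear: A_b = π(0.625)²/4 = 0.3068 in². φR_n = 0.75 × 54 × 0.3068 × 4 × 1 = 49.7 kips.
Bearing (0.25 in plate, F_u = 65 ksi): end bolts L_c = 1.3125 − 0.6875/2 = 0.96875, R_n = min(1.2×0.96875×0.25×65, 2.4×0.625×0.25×65) = 18.891 kips/bolt; interior L_c = 1.9375 − 0.6875 = 1.25, R_n = 24.375 kips/bolt. φR_n = 0.75 × (1×18.891 + 3×24.375) = 69.0 kips.
Block shear: shear path 1×[1.3125+3×1.9375] = 1×7.125 in, A_gv = 1.7813, A_nv = 1×(7.125 − 3.5×0.75)×0.25 = 1.125 in²; tension to near edge: (1.25 − 0.5×0.75)×0.25 = 0.21875 in². R_n = min(0.6×65×1.125, 0.6×50×1.7813) + 1.0×65×0.21875 = min(43.875, 53.439) + 14.219 = 58.094 kips. φR_n = 0.75 × 58.094 = 43.6 kips.
Governing: min(49.7, 69.0, 43.6) = 43.6 kips → block shear.

43.6 kips (block shear governs)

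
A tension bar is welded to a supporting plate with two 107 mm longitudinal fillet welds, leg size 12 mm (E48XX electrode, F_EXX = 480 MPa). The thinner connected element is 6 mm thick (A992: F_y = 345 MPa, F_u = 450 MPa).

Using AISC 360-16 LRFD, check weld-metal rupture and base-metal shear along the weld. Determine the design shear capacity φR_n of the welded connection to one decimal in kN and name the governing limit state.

260.0 kN (base-metal shear governs)

Weld metal: throat = 0.707×12 = 8.484 mm, L = 2×107 = 214 mm. φR_n = 0.75 × 0.6 × 480 × 8.484 × 214 = 392.2 kN.
Base metal shear (6 mm plate): yield φR_n = 1.0×0.6×345×6×214 = 265.8 kN; rupture φR_n = 0.75×0.6×450×6×214 = 260.0 kN; take 260.0 kN (rupture).
Governing: min(392.2, 260.0) = 260.0 kN → base-metal shear.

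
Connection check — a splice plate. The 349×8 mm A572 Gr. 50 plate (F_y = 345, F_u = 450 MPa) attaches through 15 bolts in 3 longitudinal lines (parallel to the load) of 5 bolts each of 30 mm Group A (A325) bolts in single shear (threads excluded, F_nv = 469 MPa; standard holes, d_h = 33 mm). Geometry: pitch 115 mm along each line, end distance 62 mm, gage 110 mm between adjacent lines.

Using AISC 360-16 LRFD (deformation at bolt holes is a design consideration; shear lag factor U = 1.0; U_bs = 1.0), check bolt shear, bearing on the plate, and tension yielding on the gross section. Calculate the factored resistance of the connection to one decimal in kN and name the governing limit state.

Bolt shear: A_b = π(30)²/4 = 706.86 mm². φR_n = 0.75 × 469 × 706.86 × 15 × 1 = 3729.6 kN.
Bearing (8 mm plate, F_u = 450 MPa): end bolts L_c = 62 − 33/2 = 45.5, R_n = min(1.2×45.5×8×450, 2.4×30×8×450) = 196.56 kN/bolt; interior L_c = 115 − 33 = 82, R_n = 259.2 kN/bolt. φR_n = 0.75 × (3×196.56 + 12×259.2) = 2775.1 kN.
Tension yield (gross): A_g = 349×8 = 2792 mm². φR_n = 0.90 × 345 × 2792 = 866.9 kN.
Governing: min(3729.6, 2775.1, 866.9) = 866.9 kN → gross-section yield.

866.9 kN (gross-section yield governs)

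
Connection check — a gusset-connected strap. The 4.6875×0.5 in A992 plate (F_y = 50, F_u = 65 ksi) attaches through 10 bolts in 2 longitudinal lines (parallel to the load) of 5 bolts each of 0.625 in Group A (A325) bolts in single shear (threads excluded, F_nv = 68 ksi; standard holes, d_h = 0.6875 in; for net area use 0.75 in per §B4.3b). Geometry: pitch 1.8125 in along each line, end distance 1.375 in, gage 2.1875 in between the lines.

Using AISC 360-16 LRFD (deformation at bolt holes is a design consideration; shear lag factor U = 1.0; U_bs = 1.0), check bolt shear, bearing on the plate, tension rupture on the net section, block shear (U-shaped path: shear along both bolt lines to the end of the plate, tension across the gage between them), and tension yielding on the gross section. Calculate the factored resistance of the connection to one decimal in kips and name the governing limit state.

Bolt shear: A_b = π(0.625)²/4 = 0.3068 in². φR_n = 0.75 × 68 × 0.3068 × 10 × 1 = 156.5 kips.
Bearing (0.5 in plate, F_u = 65 ksi): end bolts L_c = 1.375 − 0.6875/2 = 1.03125, R_n = min(1.2×1.03125×0.5×65, 2.4×0.625×0.5×65) = 40.219 kips/bolt; interior L_c = 1.8125 − 0.6875 = 1.125, R_n = 43.875 kips/bolt. φR_n = 0.75 × (2×40.219 + 8×43.875) = 323.6 kips.
Tension rupture (net): A_n = (4.6875 − 2×0.75)×0.5 = 1.5938 in² (U = 1.0, A_e = A_n). φR_n = 0.75 × 65 × 1.5938 = 77.7 kips.
Block shear: shear path 2×[1.375+4×1.8125] = 2×8.625 in, A_gv = 8.625, A_nv = 2×(8.625 − 4.5×0.75)×0.5 = 5.25 in²; tension across gage: (2.1875 − 1×0.75)×0.5 = 0.71875 in². R_n = min(0.6×65×5.25, 0.6×50×8.625) + 1.0×65×0.71875 = min(204.75, 258.75) + 46.719 = 251.47 kips. φR_n = 0.75 × 251.47 = 188.6 kips.
Tension yield (gross): A_g = 4.6875×0.5 = 2.3438 in². φR_n = 0.90 × 50 × 2.3438 = 105.5 kips.
Governing: min(156.5, 323.6, 77.7, 188.6, 105.5) = 77.7 kips → net-section rupture.

77.7 kips (net-section rupture governs)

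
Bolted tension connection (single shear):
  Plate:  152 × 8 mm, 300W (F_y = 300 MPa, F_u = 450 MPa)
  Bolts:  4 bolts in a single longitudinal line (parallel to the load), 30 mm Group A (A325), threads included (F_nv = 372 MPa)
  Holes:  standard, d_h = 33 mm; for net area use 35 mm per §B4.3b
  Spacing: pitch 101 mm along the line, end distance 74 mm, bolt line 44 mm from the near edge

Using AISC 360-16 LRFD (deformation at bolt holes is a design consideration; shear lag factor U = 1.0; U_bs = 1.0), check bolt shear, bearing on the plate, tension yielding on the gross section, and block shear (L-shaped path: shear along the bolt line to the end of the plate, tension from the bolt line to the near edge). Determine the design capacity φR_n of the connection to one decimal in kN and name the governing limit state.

Bolt shear: A_b = π(30)²/4 = 706.86 mm². φR_n = 0.75 × 372 × 706.86 × 4 × 1 = 788.9 kN.
Bearing (8 mm plate, F_u = 450 MPa): end bolts L_c = 74 − 33/2 = 57.5, R_n = min(1.2×57.5×8×450, 2.4×30×8×450) = 248.4 kN/bolt; interior L_c = 101 − 33 = 68, R_n = 259.2 kN/bolt. φR_n = 0.75 × (1×248.4 + 3×259.2) = 769.5 kN.
Tension yield (gross): A_g = 152×8 = 1216 mm². φR_n = 0.90 × 300 × 1216 = 328.3 kN.
Block shear: shear path 1×[74+3×101] = 1×377 mm, A_gv = 3016, A_nv = 1×(377 − 3.5×35)×8 = 2036 mm²; tension to near edge: (44 − 0.5×35)×8 = 212 mm². R_n = min(0.6×450×2036, 0.6×300×3016) + 1.0×450×212 = min(549.72, 542.88) + 95.4 = 638.28 kN. φR_n = 0.75 × 638.28 = 478.7 kN.
Governing: min(788.9, 769.5, 328.3, 478.7) = 328.3 kN → gross-section yield.

328.3 kN (gross-section yield governs)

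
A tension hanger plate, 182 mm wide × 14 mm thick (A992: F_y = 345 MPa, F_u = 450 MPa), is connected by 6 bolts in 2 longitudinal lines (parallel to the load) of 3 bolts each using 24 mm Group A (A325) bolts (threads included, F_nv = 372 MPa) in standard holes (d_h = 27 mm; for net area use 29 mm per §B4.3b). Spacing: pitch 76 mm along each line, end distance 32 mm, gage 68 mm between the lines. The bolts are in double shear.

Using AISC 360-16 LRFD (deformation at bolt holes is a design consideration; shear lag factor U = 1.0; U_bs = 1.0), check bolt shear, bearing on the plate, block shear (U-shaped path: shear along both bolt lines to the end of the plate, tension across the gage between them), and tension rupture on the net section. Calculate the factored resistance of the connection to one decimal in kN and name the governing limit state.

Bolt shear: A_b = π(24)²/4 = 452.39 mm². φR_n = 0.75 × 372 × 452.39 × 6 × 2 = 1514.6 kN.
Bearing (14 mm plate, F_u = 450 MPa): end bolts L_c = 32 − 27/2 = 18.5, R_n = min(1.2×18.5×14×450, 2.4×24×14×450) = 139.86 kN/bolt; interior L_c = 76 − 27 = 49, R_n = 362.88 kN/bolt. φR_n = 0.75 × (2×139.86 + 4×362.88) = 1298.4 kN.
Block shear: shear path 2×[32+2×76] = 2×184 mm, A_gv = 5152, A_nv = 2×(184 − 2.5×29)×14 = 3122 mm²; tension across gage: (68 − 1×29)×14 = 546 mm². R_n = min(0.6×450×3122, 0.6×345×5152) + 1.0×450×546 = min(842.94, 1066.5) + 245.7 = 1088.6 kN. φR_n = 0.75 × 1088.6 = 816.5 kN.
Tension rupture (net): A_n = (182 − 2×29)×14 = 1736 mm² (U = 1.0, A_e = A_n). φR_n = 0.75 × 450 × 1736 = 585.9 kN.
Governing: min(1514.6, 1298.4, 816.5, 585.9) = 585.9 kN → net-section rupture.

585.9 kN (net-section rupture governs)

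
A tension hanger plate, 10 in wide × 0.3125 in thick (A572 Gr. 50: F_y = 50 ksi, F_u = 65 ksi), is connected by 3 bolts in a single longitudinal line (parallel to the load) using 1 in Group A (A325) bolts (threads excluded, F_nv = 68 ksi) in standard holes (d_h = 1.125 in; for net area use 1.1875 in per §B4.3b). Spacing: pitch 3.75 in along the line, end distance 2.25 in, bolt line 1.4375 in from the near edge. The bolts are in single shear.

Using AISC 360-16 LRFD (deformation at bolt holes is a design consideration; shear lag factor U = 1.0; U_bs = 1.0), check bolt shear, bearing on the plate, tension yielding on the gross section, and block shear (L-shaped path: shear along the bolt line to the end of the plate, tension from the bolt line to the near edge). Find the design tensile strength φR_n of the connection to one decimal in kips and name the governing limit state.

Bolt shear: A_b = π(1)²/4 = 0.7854 in². φR_n = 0.75 × 68 × 0.7854 × 3 × 1 = 120.2 kips.
Bearing (0.3125 in plate, F_u = 65 ksi): end bolts L_c = 2.25 − 1.125/2 = 1.6875, R_n = min(1.2×1.6875×0.3125×65, 2.4×1×0.3125×65) = 41.133 kips/bolt; interior L_c = 3.75 − 1.125 = 2.625, R_n = 48.75 kips/bolt. φR_n = 0.75 × (1×41.133 + 2×48.75) = 104.0 kips.
Tension yield (gross): A_g = 10×0.3125 = 3.125 in². φR_n = 0.90 × 50 × 3.125 = 140.6 kips.
Block shear: shear path 1×[2.25+2×3.75] = 1×9.75 in, A_gv = 3.0469, A_nv = 1×(9.75 − 2.5×1.1875)×0.3125 = 2.1191 in²; tension to near edge: (1.4375 − 0.5×1.1875)×0.3125 = 0.26367 in². R_n = min(0.6×65×2.1191, 0.6×50×3.0469) + 1.0×65×0.26367 = min(82.645, 91.407) + 17.139 = 99.784 kips. φR_n = 0.75 × 99.784 = 74.8 kips.
Governing: min(120.2, 104.0, 140.6, 74.8) = 74.8 kips → block shear.

74.8 kips (block shear governs)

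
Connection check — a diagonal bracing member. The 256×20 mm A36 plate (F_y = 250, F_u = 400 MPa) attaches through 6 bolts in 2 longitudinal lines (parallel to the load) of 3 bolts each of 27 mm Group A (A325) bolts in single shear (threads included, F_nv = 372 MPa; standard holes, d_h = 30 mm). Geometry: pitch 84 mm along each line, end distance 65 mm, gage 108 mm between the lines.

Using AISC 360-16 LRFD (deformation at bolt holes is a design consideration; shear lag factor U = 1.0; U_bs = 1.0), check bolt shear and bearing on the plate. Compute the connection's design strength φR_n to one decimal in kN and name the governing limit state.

Bolt shear: A_b = π(27)²/4 = 572.56 mm². φR_n = 0.75 × 372 × 572.56 × 6 × 1 = 958.5 kN.
Bearing (20 mm plate, F_u = 400 MPa): end bolts L_c = 65 − 30/2 = 50, R_n = min(1.2×50×20×400, 2.4×27×20×400) = 480 kN/bolt; interior L_c = 84 − 30 = 54, R_n = 518.4 kN/bolt. φR_n = 0.75 × (2×480 + 4×518.4) = 2275.2 kN.
Governing: min(958.5, 2275.2) = 958.5 kN → bolt shear.

958.5 kN (bolt shear governs)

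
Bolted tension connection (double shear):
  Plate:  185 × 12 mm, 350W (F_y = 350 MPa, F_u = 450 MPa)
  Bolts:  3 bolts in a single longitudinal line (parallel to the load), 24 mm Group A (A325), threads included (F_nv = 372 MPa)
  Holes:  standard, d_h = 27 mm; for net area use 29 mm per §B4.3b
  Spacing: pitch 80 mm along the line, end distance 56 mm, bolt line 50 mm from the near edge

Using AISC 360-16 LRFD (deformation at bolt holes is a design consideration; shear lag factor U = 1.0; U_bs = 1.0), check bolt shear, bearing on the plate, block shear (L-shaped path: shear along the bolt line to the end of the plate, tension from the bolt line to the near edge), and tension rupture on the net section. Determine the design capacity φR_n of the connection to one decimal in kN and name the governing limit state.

492.5 kN (block shear governs)

Bolt shear: A_b = π(24)²/4 = 452.39 mm². φR_n = 0.75 × 372 × 452.39 × 3 × 2 = 757.3 kN.
Bearing (12 mm plate, F_u = 450 MPa): end bolts L_c = 56 − 27/2 = 42.5, R_n = min(1.2×42.5×12×450, 2.4×24×12×450) = 275.4 kN/bolt; interior L_c = 80 − 27 = 53, R_n = 311.04 kN/bolt. φR_n = 0.75 × (1×275.4 + 2×311.04) = 673.1 kN.
Block shear: shear path 1×[56+2×80] = 1×216 mm, A_gv = 2592, A_nv = 1×(216 − 2.5×29)×12 = 1722 mm²; tension to near edge: (50 − 0.5×29)×12 = 426 mm². R_n = min(0.6×450×1722, 0.6×350×2592) + 1.0×450×426 = min(464.94, 544.32) + 191.7 = 656.64 kN. φR_n = 0.75 × 656.64 = 492.5 kN.
Tension rupture (net): A_n = (185 − 1×29)×12 = 1872 mm² (U = 1.0, A_e = A_n). φR_n = 0.75 × 450 × 1872 = 631.8 kN.
Governing: min(757.3, 673.1, 492.5, 631.8) = 492.5 kN → block shear.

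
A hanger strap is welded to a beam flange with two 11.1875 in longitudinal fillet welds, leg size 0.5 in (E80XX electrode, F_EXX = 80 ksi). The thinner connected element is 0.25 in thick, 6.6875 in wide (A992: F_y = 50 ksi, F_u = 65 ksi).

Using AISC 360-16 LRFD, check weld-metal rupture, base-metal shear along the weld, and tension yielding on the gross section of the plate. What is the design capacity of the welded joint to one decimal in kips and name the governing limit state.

75.2 kips (gross-section yield governs)

Weld metal: throat = 0.707×0.5 = 0.3535 in, L = 2×11.1875 = 22.375 in. φR_n = 0.75 × 0.6 × 80 × 0.3535 × 22.375 = 284.7 kips.
Base metal shear (0.25 in plate): yield φR_n = 1.0×0.6×50×0.25×22.375 = 167.8 kips; rupture φR_n = 0.75×0.6×65×0.25×22.375 = 163.6 kips; take 163.6 kips (rupture).
Tension yield (gross): A_g = 6.6875×0.25 = 1.6719 in². φR_n = 0.90 × 50 × 1.6719 = 75.2 kips.
Governing: min(284.7, 163.6, 75.2) = 75.2 kips → gross-section yield.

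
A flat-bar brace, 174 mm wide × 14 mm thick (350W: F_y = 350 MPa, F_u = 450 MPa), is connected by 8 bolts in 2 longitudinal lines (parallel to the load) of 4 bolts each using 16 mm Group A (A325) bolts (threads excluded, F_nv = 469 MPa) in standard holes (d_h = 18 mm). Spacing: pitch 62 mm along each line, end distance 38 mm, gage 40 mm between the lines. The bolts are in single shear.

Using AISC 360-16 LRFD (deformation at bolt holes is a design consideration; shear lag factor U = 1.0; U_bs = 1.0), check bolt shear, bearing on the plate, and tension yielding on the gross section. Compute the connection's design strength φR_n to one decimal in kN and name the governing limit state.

565.8 kN (bolt shear governs)

Bolt shear: A_b = π(16)²/4 = 201.06 mm². φR_n = 0.75 × 469 × 201.06 × 8 × 1 = 565.8 kN.
Bearing (14 mm plate, F_u = 450 MPa): end bolts L_c = 38 − 18/2 = 29, R_n = min(1.2×29×14×450, 2.4×16×14×450) = 219.24 kN/bolt; interior L_c = 62 − 18 = 44, R_n = 241.92 kN/bolt. φR_n = 0.75 × (2×219.24 + 6×241.92) = 1417.5 kN.
Tension yield (gross): A_g = 174×14 = 2436 mm². φR_n = 0.90 × 350 × 2436 = 767.3 kN.
Governing: min(565.8, 1417.5, 767.3) = 565.8 kN → bolt shear.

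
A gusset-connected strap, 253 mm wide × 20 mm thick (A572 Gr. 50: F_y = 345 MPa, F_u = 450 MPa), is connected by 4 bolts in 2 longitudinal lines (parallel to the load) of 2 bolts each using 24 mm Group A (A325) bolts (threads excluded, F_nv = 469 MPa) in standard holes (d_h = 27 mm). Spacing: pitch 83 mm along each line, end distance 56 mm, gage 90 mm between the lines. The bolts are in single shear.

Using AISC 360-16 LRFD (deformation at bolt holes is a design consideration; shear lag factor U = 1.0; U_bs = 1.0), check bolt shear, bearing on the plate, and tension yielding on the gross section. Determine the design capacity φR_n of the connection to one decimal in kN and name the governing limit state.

636.5 kN (bolt shear governs)

Bolt shear: A_b = π(24)²/4 = 452.39 mm². φR_n = 0.75 × 469 × 452.39 × 4 × 1 = 636.5 kN.
Bearing (20 mm plate, F_u = 450 MPa): end bolts L_c = 56 − 27/2 = 42.5, R_n = min(1.2×42.5×20×450, 2.4×24×20×450) = 459 kN/bolt; interior L_c = 83 − 27 = 56, R_n = 518.4 kN/bolt. φR_n = 0.75 × (2×459 + 2×518.4) = 1466.1 kN.
Tension yield (gross): A_g = 253×20 = 5060 mm². φR_n = 0.90 × 345 × 5060 = 1571.1 kN.
Governing: min(636.5, 1466.1, 1571.1) = 636.5 kN → bolt shear.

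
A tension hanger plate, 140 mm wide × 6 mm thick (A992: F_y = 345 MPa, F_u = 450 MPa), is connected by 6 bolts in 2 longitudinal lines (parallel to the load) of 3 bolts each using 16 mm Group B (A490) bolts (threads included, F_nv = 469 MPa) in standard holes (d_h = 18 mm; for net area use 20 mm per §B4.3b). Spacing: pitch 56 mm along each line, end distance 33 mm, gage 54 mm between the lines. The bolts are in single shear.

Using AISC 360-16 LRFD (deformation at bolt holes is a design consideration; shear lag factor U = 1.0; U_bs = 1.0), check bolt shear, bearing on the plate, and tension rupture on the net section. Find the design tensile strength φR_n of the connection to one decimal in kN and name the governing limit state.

Bolt shear: A_b = π(16)²/4 = 201.06 mm². φR_n = 0.75 × 469 × 201.06 × 6 × 1 = 424.3 kN.
Bearing (6 mm plate, F_u = 450 MPa): end bolts L_c = 33 − 18/2 = 24, R_n = min(1.2×24×6×450, 2.4×16×6×450) = 77.76 kN/bolt; interior L_c = 56 − 18 = 38, R_n = 103.68 kN/bolt. φR_n = 0.75 × (2×77.76 + 4×103.68) = 427.7 kN.
Tension rupture (net): A_n = (140 − 2×20)×6 = 600 mm² (U = 1.0, A_e = A_n). φR_n = 0.75 × 450 × 600 = 202.5 kN.
Governing: min(424.3, 427.7, 202.5) = 202.5 kN → net-section rupture.

202.5 kN (net-section rupture governs)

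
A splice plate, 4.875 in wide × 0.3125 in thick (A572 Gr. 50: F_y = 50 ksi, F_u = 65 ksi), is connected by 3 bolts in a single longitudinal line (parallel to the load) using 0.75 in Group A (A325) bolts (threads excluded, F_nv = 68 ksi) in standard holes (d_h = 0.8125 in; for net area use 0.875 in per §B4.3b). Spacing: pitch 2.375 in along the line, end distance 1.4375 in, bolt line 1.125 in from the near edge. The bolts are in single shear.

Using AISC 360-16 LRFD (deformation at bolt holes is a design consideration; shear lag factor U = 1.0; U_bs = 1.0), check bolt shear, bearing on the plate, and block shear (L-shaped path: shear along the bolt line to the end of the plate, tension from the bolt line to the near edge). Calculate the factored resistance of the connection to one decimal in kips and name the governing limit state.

Bolt shear: A_b = π(0.75)²/4 = 0.44179 in². φR_n = 0.75 × 68 × 0.44179 × 3 × 1 = 67.6 kips.
Bearing (0.3125 in plate, F_u = 65 ksi): end bolts L_c = 1.4375 − 0.8125/2 = 1.03125, R_n = min(1.2×1.03125×0.3125×65, 2.4×0.75×0.3125×65) = 25.137 kips/bolt; interior L_c = 2.375 − 0.8125 = 1.5625, R_n = 36.563 kips/bolt. φR_n = 0.75 × (1×25.137 + 2×36.563) = 73.7 kips.
Block shear: shear path 1×[1.4375+2×2.375] = 1×6.1875 in, A_gv = 1.9336, A_nv = 1×(6.1875 − 2.5×0.875)×0.3125 = 1.25 in²; tension to near edge: (1.125 − 0.5×0.875)×0.3125 = 0.21484 in². R_n = min(0.6×65×1.25, 0.6×50×1.9336) + 1.0×65×0.21484 = min(48.75, 58.008) + 13.965 = 62.715 kips. φR_n = 0.75 × 62.715 = 47.0 kips.
Governing: min(67.6, 73.7, 47.0) = 47.0 kips → block shear.

47.0 kips (block shear governs)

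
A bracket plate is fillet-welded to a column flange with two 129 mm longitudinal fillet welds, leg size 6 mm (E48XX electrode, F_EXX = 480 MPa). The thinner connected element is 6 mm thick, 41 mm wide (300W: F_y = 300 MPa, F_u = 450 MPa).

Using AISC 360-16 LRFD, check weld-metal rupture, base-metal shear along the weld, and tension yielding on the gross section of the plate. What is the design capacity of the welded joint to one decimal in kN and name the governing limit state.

66.4 kN (gross-section yield governs)

Weld metal: throat = 0.707×6 = 4.242 mm, L = 2×129 = 258 mm. φR_n = 0.75 × 0.6 × 480 × 4.242 × 258 = 236.4 kN.
Base metal shear (6 mm plate): yield φR_n = 1.0×0.6×300×6×258 = 278.6 kN; rupture φR_n = 0.75×0.6×450×6×258 = 313.5 kN; take 278.6 kN (yield).
Tension yield (gross): A_g = 41×6 = 246 mm². φR_n = 0.90 × 300 × 246 = 66.4 kN.
Governing: min(236.4, 278.6, 66.4) = 66.4 kN → gross-section yield.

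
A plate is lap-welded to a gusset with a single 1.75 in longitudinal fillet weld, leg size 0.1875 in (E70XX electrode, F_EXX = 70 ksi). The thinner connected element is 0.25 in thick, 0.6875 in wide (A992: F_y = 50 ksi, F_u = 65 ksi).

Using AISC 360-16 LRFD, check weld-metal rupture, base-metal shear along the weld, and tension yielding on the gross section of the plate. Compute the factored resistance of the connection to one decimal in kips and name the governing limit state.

7.3 kips (weld metal governs)

Weld metal: throat = 0.707×0.1875 = 0.13256 in, L = 1.75 in. φR_n = 0.75 × 0.6 × 70 × 0.13256 × 1.75 = 7.3 kips.
Base metal shear (0.25 in plate): yield φR_n = 1.0×0.6×50×0.25×1.75 = 13.1 kips; rupture φR_n = 0.75×0.6×65×0.25×1.75 = 12.8 kips; take 12.8 kips (rupture).
Tension yield (gross): A_g = 0.6875×0.25 = 0.17188 in². φR_n = 0.90 × 50 × 0.17188 = 7.7 kips.
Governing: min(7.3, 12.8, 7.7) = 7.3 kips → weld metal.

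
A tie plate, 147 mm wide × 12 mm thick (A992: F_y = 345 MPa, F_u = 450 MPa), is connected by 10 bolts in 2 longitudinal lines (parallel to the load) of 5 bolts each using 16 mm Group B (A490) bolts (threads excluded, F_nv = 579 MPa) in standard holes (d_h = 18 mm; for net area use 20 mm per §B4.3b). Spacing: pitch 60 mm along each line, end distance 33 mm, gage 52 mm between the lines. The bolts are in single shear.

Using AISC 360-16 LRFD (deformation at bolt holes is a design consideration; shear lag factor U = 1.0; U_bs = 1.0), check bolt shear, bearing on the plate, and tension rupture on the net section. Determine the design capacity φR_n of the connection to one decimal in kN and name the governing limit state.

433.4 kN (net-section rupture governs)

Bolt shear: A_b = π(16)²/4 = 201.06 mm². φR_n = 0.75 × 579 × 201.06 × 10 × 1 = 873.1 kN.
Bearing (12 mm plate, F_u = 450 MPa): end bolts L_c = 33 − 18/2 = 24, R_n = min(1.2×24×12×450, 2.4×16×12×450) = 155.52 kN/bolt; interior L_c = 60 − 18 = 42, R_n = 207.36 kN/bolt. φR_n = 0.75 × (2×155.52 + 8×207.36) = 1477.4 kN.
Tension rupture (net): A_n = (147 − 2×20)×12 = 1284 mm² (U = 1.0, A_e = A_n). φR_n = 0.75 × 450 × 1284 = 433.4 kN.
Governing: min(873.1, 1477.4, 433.4) = 433.4 kN → net-section rupture.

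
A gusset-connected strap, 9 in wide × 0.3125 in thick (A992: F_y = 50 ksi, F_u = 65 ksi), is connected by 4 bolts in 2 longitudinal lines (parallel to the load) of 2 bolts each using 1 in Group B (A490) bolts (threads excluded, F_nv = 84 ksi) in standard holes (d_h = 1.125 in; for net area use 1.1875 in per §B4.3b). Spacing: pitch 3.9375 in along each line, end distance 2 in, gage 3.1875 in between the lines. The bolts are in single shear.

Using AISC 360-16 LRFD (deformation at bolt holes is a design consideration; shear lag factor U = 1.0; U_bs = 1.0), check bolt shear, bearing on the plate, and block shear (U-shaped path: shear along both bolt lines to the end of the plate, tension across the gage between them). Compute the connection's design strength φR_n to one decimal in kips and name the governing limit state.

106.5 kips (block shear governs)

Bolt shear: A_b = π(1)²/4 = 0.7854 in². φR_n = 0.75 × 84 × 0.7854 × 4 × 1 = 197.9 kips.
Bearing (0.3125 in plate, F_u = 65 ksi): end bolts L_c = 2 − 1.125/2 = 1.4375, R_n = min(1.2×1.4375×0.3125×65, 2.4×1×0.3125×65) = 35.039 kips/bolt; interior L_c = 3.9375 − 1.125 = 2.8125, R_n = 48.75 kips/bolt. φR_n = 0.75 × (2×35.039 + 2×48.75) = 125.7 kips.
Block shear: shear path 2×[2+1×3.9375] = 2×5.9375 in, A_gv = 3.7109, A_nv = 2×(5.9375 − 1.5×1.1875)×0.3125 = 2.5977 in²; tension across gage: (3.1875 − 1×1.1875)×0.3125 = 0.625 in². R_n = min(0.6×65×2.5977, 0.6×50×3.7109) + 1.0×65×0.625 = min(101.31, 111.33) + 40.625 = 141.94 kips. φR_n = 0.75 × 141.94 = 106.5 kips.
Governing: min(197.9, 125.7, 106.5) = 106.5 kips → block shear.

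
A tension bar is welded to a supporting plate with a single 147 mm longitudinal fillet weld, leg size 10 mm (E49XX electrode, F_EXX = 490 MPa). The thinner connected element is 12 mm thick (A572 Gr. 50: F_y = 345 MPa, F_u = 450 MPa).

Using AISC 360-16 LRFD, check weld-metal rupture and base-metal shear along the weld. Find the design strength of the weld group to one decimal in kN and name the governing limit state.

Weld metal: throat = 0.707×10 = 7.07 mm, L = 147 mm. φR_n = 0.75 × 0.6 × 490 × 7.07 × 147 = 229.2 kN.
Base metal shear (12 mm plate): yield φR_n = 1.0×0.6×345×12×147 = 365.1 kN; rupture φR_n = 0.75×0.6×450×12×147 = 357.2 kN; take 357.2 kN (rupture).
Governing: min(229.2, 357.2) = 229.2 kN → weld metal.

229.2 kN (weld metal governs)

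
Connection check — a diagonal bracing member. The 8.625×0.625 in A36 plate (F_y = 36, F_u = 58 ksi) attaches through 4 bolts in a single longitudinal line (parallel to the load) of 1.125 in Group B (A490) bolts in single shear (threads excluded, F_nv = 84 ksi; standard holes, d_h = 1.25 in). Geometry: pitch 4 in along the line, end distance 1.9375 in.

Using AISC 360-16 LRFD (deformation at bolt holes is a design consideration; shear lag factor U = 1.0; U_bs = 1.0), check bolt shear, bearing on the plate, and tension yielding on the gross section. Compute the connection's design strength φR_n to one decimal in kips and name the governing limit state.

Bolt shear: A_b = π(1.125)²/4 = 0.99402 in². φR_n = 0.75 × 84 × 0.99402 × 4 × 1 = 250.5 kips.
Bearing (0.625 in plate, F_u = 58 ksi): end bolts L_c = 1.9375 − 1.25/2 = 1.3125, R_n = min(1.2×1.3125×0.625×58, 2.4×1.125×0.625×58) = 57.094 kips/bolt; interior L_c = 4 − 1.25 = 2.75, R_n = 97.875 kips/bolt. φR_n = 0.75 × (1×57.094 + 3×97.875) = 263.0 kips.
Tension yield (gross): A_g = 8.625×0.625 = 5.3906 in². φR_n = 0.90 × 36 × 5.3906 = 174.7 kips.
Governing: min(250.5, 263.0, 174.7) = 174.7 kips → gross-section yield.

174.7 kips (gross-section yield governs)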